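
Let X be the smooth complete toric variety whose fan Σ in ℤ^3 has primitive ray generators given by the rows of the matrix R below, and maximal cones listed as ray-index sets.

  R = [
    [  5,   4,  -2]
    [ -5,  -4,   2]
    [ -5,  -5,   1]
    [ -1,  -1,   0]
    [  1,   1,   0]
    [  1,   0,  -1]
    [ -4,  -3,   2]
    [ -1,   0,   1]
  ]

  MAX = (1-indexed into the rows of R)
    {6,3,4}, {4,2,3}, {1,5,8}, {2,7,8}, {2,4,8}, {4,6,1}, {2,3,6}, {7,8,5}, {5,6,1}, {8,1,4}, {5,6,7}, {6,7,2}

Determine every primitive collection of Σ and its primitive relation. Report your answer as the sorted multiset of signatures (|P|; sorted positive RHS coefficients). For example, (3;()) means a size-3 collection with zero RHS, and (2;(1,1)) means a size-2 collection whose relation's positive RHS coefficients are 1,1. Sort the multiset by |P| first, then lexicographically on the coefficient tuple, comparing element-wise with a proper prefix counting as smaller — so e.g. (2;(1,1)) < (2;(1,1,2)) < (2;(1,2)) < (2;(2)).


Minimal non-faces — 11 found among 8 rays, 12 max cones:

  P={1,2}:  v_{1} + v_{2} = 0  ⇒ sig = (2;())
  P={4,5}:  v_{4} + v_{5} = 0  ⇒ sig = (2;())
  P={6,8}:  v_{6} + v_{8} = 0  ⇒ sig = (2;())
  P={1,7}:  v_{1} + v_{7} = v_{5}  ⇒ sig = (2;(1))
  P={2,5}:  v_{2} + v_{5} = v_{7}  ⇒ sig = (2;(1))
  P={4,7}:  v_{4} + v_{7} = v_{2}  ⇒ sig = (2;(1))
  P={1,3}:  v_{1} + v_{3} = v_{4} + v_{6}  ⇒ sig = (2;(1,1))
  P={3,5}:  v_{3} + v_{5} = v_{2} + v_{6}  ⇒ sig = (2;(1,1))
  P={3,8}:  v_{3} + v_{8} = v_{2} + v_{4}  ⇒ sig = (2;(1,1))
  P={3,7}:  v_{3} + v_{7} = 2·v_{2} + v_{6}  ⇒ sig = (2;(1,2))
  P={2,4,6}:  v_{2} + v_{4} + v_{6} = v_{3}  ⇒ sig = (3;(1))

Signatures (|P|; sorted positive RHS coefficients), sorted:
{ (2;()) ×3,  (2;(1)) ×3,  (2;(1,1)) ×3,  (2;(1,2)),  (3;(1)) }


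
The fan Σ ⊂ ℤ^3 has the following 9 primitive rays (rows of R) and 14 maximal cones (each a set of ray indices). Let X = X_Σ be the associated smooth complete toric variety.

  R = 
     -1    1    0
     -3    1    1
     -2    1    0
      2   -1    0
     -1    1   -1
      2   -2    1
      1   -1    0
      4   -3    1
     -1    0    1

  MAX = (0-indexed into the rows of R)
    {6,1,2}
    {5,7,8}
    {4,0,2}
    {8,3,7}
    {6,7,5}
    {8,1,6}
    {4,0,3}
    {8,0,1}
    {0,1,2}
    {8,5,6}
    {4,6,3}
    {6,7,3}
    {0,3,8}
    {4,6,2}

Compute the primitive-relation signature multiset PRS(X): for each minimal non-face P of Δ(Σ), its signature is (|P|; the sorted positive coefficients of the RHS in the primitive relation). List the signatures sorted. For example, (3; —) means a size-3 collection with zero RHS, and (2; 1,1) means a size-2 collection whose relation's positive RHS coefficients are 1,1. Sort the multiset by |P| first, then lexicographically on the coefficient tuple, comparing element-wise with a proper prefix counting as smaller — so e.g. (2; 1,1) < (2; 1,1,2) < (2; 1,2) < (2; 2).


17 collections generate NE(X_Σ); each relation:

  P={0,6}:  v_{0} + v_{6} = 0  →  sig = (2; —)
  P={2,3}:  v_{2} + v_{3} = 0  →  sig = (2; —)
  P={1,3}:  v_{1} + v_{3} = v_{8}  →  sig = (2; 1)
  P={2,7}:  v_{2} + v_{7} = v_{5}  →  sig = (2; 1)
  P={2,8}:  v_{2} + v_{8} = v_{1}  →  sig = (2; 1)
  P={3,5}:  v_{3} + v_{5} = v_{7}  →  sig = (2; 1)
  P={4,5}:  v_{4} + v_{5} = v_{6}  →  sig = (2; 1)
  P={4,8}:  v_{4} + v_{8} = v_{2}  →  sig = (2; 1)
  P={0,5}:  v_{0} + v_{5} = v_{3} + v_{8}  →  sig = (2; 1,1)
  P={1,7}:  v_{1} + v_{7} = v_{5} + v_{8}  →  sig = (2; 1,1)
  P={2,5}:  v_{2} + v_{5} = v_{6} + v_{8}  →  sig = (2; 1,1)
  P={4,7}:  v_{4} + v_{7} = v_{3} + v_{6}  →  sig = (2; 1,1)
  P={0,7}:  v_{0} + v_{7} = 2·v_{3} + v_{8}  →  sig = (2; 1,2)
  P={1,5}:  v_{1} + v_{5} = v_{6} + 2·v_{8}  →  sig = (2; 1,2)
  P={1,4}:  v_{1} + v_{4} = 2·v_{2}  →  sig = (2; 2)
  P={3,6,8}:  v_{3} + v_{6} + v_{8} = v_{5}  →  sig = (3; 1)
  P={6,7,8}:  v_{6} + v_{7} + v_{8} = 2·v_{5}  →  sig = (3; 2)

Hence PRS(X_Σ) =
{ (2; —) ×2,  (2; 1) ×6,  (2; 1,1) ×4,  (2; 1,2) ×2,  (2; 2),  (3; 1),  (3; 2) }


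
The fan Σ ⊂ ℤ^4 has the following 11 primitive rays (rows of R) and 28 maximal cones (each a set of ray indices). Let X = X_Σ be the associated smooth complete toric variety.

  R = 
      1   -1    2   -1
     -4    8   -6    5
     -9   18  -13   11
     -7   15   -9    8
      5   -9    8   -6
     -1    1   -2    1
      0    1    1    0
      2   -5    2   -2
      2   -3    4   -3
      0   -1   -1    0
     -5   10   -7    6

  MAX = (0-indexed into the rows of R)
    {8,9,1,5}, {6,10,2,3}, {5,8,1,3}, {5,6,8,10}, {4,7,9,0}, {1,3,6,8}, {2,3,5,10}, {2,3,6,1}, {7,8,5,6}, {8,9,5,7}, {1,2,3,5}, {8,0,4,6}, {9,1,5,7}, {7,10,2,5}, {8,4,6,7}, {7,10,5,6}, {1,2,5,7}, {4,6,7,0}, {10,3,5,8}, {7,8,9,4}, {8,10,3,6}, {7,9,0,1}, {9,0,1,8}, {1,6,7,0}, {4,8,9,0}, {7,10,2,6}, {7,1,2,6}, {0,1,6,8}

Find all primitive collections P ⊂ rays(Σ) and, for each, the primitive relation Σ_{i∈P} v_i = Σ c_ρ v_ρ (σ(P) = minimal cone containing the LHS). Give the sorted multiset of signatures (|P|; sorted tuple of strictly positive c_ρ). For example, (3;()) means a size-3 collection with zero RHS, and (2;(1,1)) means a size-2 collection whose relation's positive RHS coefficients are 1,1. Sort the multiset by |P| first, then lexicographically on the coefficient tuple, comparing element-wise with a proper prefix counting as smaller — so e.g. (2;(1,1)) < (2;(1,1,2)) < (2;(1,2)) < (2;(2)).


The 22 primitive collections of Σ (r=11, n=4):

  • {0,5}:  v_{0} + v_{5} = 0  so sig = (2;())
  • {6,9}:  v_{6} + v_{9} = 0  so sig = (2;())
  • {1,4}:  v_{1} + v_{4} = v_{0}  so sig = (2;(1))
  • {1,10}:  v_{1} + v_{10} = v_{2}  so sig = (2;(1))
  • {2,8}:  v_{2} + v_{8} = v_{3}  so sig = (2;(1))
  • {3,7}:  v_{3} + v_{7} = v_{10}  so sig = (2;(1))
  • {4,10}:  v_{4} + v_{10} = v_{6}  so sig = (2;(1))
  • {0,10}:  v_{0} + v_{10} = v_{1} + v_{6}  so sig = (2;(1,1))
  • {2,4}:  v_{2} + v_{4} = v_{1} + v_{6}  so sig = (2;(1,1))
  • {4,5}:  v_{4} + v_{5} = v_{7} + v_{8}  so sig = (2;(1,1))
  • {9,10}:  v_{9} + v_{10} = v_{1} + v_{5}  so sig = (2;(1,1))
  • {3,4}:  v_{3} + v_{4} = v_{1} + v_{6} + v_{8}  so sig = (2;(1,1,1))
  • {0,3}:  v_{0} + v_{3} = 2·v_{1} + v_{6} + v_{8}  so sig = (2;(1,1,2))
  • {3,9}:  v_{3} + v_{9} = 2·v_{1} + v_{5} + v_{8}  so sig = (2;(1,1,2))
  • {0,2}:  v_{0} + v_{2} = 2·v_{1} + v_{6}  so sig = (2;(1,2))
  • {2,9}:  v_{2} + v_{9} = 2·v_{1} + v_{5}  so sig = (2;(1,2))
  • {1,7,8}:  v_{1} + v_{7} + v_{8} = 0  so sig = (3;())
  • {0,7,8}:  v_{0} + v_{7} + v_{8} = v_{4}  so sig = (3;(1))
  • {1,5,6}:  v_{1} + v_{5} + v_{6} = v_{10}  so sig = (3;(1))
  • {7,8,10}:  v_{7} + v_{8} + v_{10} = v_{5} + v_{6}  so sig = (3;(1,1))
  • {3,5,6}:  v_{3} + v_{5} + v_{6} = v_{8} + 2·v_{10}  so sig = (3;(1,2))
  • {2,5,6}:  v_{2} + v_{5} + v_{6} = 2·v_{10}  so sig = (3;(2))

Hence PRS(X_Σ) =
[(2;()), (2;()), (2;(1)), (2;(1)), (2;(1)), (2;(1)), (2;(1)), (2;(1,1)), (2;(1,1)), (2;(1,1)), (2;(1,1)), (2;(1,1,1)), (2;(1,1,2)), (2;(1,1,2)), (2;(1,2)), (2;(1,2)), (3;()), (3;(1)), (3;(1)), (3;(1,1)), (3;(1,2)), (3;(2))]


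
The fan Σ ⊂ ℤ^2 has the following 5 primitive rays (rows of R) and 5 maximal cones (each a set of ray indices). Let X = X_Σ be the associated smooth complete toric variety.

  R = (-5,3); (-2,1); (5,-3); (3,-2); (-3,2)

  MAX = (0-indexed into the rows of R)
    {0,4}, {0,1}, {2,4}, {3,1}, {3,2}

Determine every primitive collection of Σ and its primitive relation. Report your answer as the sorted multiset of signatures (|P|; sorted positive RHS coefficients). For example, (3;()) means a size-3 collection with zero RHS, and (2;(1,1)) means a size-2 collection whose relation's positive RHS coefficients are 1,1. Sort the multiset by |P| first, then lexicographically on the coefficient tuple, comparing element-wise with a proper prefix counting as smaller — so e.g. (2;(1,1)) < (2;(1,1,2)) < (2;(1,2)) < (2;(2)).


The 5 primitive collections of Σ (r=5, n=2):

  P = {0,2}:  v_{0} + v_{2} = 0  ⟹  sig = (2;())
  P = {3,4}:  v_{3} + v_{4} = 0  ⟹  sig = (2;())
  P = {0,3}:  v_{0} + v_{3} = v_{1}  ⟹  sig = (2;(1))
  P = {1,2}:  v_{1} + v_{2} = v_{3}  ⟹  sig = (2;(1))
  P = {1,4}:  v_{1} + v_{4} = v_{0}  ⟹  sig = (2;(1))

Hence PRS(X_Σ) =
{ (2;()) ×2,  (2;(1)) ×3 }


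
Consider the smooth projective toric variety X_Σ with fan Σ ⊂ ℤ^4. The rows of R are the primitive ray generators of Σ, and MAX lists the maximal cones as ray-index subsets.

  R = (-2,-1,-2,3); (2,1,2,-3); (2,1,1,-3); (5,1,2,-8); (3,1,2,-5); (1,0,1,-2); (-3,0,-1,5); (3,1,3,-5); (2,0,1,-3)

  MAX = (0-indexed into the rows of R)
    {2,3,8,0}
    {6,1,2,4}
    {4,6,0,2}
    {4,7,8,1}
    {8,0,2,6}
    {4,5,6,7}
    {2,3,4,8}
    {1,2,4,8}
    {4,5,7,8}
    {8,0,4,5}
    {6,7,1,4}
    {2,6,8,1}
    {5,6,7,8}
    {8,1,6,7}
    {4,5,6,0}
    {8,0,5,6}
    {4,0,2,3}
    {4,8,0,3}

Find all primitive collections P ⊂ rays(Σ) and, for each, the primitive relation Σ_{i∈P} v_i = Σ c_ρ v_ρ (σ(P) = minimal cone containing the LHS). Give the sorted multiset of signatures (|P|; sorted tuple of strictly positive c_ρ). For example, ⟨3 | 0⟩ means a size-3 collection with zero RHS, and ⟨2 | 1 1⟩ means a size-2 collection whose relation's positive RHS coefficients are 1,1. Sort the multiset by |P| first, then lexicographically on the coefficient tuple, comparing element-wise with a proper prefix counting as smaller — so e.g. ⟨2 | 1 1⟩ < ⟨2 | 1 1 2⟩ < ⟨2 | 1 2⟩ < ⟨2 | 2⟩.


11 minimal non-faces of Δ(Σ) (on 9 rays):

  {0,1}:  v_{0} + v_{1} = 0  so sig = ⟨2 | 0⟩
  {0,7}:  v_{0} + v_{7} = v_{5}  so sig = ⟨2 | 1⟩
  {1,5}:  v_{1} + v_{5} = v_{7}  so sig = ⟨2 | 1⟩
  {2,5}:  v_{2} + v_{5} = v_{4}  so sig = ⟨2 | 1⟩
  {3,6}:  v_{3} + v_{6} = v_{2}  so sig = ⟨2 | 1⟩
  {2,7}:  v_{2} + v_{7} = v_{1} + v_{4}  so sig = ⟨2 | 1 1⟩
  {1,3}:  v_{1} + v_{3} = v_{2} + v_{4} + v_{8}  so sig = ⟨2 | 1 1 1⟩
  {3,5}:  v_{3} + v_{5} = v_{0} + 2·v_{4} + v_{8}  so sig = ⟨2 | 1 1 2⟩
  {3,7}:  v_{3} + v_{7} = 2·v_{4} + v_{8}  so sig = ⟨2 | 1 2⟩
  {4,6,8}:  v_{4} + v_{6} + v_{8} = v_{1}  so sig = ⟨3 | 1⟩
  {0,2,4,8}:  v_{0} + v_{2} + v_{4} + v_{8} = v_{3}  so sig = ⟨4 | 1⟩

Hence PRS(X_Σ) =
[⟨2 | 0⟩, ⟨2 | 1⟩, ⟨2 | 1⟩, ⟨2 | 1⟩, ⟨2 | 1⟩, ⟨2 | 1 1⟩, ⟨2 | 1 1 1⟩, ⟨2 | 1 1 2⟩, ⟨2 | 1 2⟩, ⟨3 | 1⟩, ⟨4 | 1⟩]


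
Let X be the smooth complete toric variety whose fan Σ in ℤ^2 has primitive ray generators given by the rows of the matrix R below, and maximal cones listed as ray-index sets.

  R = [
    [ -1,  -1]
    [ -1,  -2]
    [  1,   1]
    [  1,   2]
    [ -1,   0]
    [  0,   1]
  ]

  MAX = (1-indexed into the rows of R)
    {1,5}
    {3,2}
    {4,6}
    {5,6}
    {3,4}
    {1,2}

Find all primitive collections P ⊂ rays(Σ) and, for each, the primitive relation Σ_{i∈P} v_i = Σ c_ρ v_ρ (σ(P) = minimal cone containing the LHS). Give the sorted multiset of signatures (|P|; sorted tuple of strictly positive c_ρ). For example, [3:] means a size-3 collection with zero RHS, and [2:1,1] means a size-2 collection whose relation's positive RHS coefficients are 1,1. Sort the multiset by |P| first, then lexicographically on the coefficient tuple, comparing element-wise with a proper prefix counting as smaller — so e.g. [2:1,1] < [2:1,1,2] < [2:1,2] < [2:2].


Δ(Σ) — 6 vertices, 9 min non-faces:

  P={1,3}:  v_{1} + v_{3} = 0 ; sig = [2:]
  P={2,4}:  v_{2} + v_{4} = 0 ; sig = [2:]
  P={1,4}:  v_{1} + v_{4} = v_{6} ; sig = [2:1]
  P={1,6}:  v_{1} + v_{6} = v_{5} ; sig = [2:1]
  P={2,6}:  v_{2} + v_{6} = v_{1} ; sig = [2:1]
  P={3,5}:  v_{3} + v_{5} = v_{6} ; sig = [2:1]
  P={3,6}:  v_{3} + v_{6} = v_{4} ; sig = [2:1]
  P={2,5}:  v_{2} + v_{5} = 2·v_{1} ; sig = [2:2]
  P={4,5}:  v_{4} + v_{5} = 2·v_{6} ; sig = [2:2]

Hence PRS(X_Σ) =
[[2:], [2:], [2:1], [2:1], [2:1], [2:1], [2:1], [2:2], [2:2]]


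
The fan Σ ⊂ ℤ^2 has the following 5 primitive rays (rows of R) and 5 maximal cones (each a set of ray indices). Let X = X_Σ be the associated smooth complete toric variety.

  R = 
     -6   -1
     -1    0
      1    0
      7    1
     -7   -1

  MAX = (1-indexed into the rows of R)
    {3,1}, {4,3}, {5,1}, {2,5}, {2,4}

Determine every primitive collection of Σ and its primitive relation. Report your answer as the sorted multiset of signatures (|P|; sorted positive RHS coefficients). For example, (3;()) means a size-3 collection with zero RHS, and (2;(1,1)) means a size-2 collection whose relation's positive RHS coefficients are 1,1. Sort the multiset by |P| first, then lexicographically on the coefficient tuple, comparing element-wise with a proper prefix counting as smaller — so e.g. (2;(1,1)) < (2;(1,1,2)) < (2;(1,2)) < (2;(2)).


Σ has 5 primitive collections:

  • {2,3}:  v_{2} + v_{3} = 0  so sig = (2;())
  • {4,5}:  v_{4} + v_{5} = 0  so sig = (2;())
  • {1,2}:  v_{1} + v_{2} = v_{5}  so sig = (2;(1))
  • {1,4}:  v_{1} + v_{4} = v_{3}  so sig = (2;(1))
  • {3,5}:  v_{3} + v_{5} = v_{1}  so sig = (2;(1))

Sorted signature multiset PRS(X):
    |P|=2: 5 collections, coeffs (), (), (1), (1), (1)


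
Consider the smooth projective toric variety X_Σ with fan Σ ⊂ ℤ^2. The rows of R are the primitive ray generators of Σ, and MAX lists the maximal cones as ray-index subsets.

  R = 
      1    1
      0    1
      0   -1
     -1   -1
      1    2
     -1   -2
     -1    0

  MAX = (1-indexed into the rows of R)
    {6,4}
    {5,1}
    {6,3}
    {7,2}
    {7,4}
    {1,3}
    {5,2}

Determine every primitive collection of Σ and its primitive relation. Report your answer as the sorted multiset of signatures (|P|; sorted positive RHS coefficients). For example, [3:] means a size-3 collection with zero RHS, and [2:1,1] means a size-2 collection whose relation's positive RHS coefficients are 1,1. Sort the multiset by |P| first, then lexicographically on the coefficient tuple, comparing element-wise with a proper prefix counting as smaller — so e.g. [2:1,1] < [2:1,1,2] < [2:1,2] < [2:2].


14 collections generate NE(X_Σ); each relation:

  • {1,4}:  v_{1} + v_{4} = 0  ⟹  sig = [2:]
  • {2,3}:  v_{2} + v_{3} = 0  ⟹  sig = [2:]
  • {5,6}:  v_{5} + v_{6} = 0  ⟹  sig = [2:]
  • {1,2}:  v_{1} + v_{2} = v_{5}  ⟹  sig = [2:1]
  • {1,6}:  v_{1} + v_{6} = v_{3}  ⟹  sig = [2:1]
  • {1,7}:  v_{1} + v_{7} = v_{2}  ⟹  sig = [2:1]
  • {2,4}:  v_{2} + v_{4} = v_{7}  ⟹  sig = [2:1]
  • {2,6}:  v_{2} + v_{6} = v_{4}  ⟹  sig = [2:1]
  • {3,4}:  v_{3} + v_{4} = v_{6}  ⟹  sig = [2:1]
  • {3,5}:  v_{3} + v_{5} = v_{1}  ⟹  sig = [2:1]
  • {3,7}:  v_{3} + v_{7} = v_{4}  ⟹  sig = [2:1]
  • {4,5}:  v_{4} + v_{5} = v_{2}  ⟹  sig = [2:1]
  • {5,7}:  v_{5} + v_{7} = 2·v_{2}  ⟹  sig = [2:2]
  • {6,7}:  v_{6} + v_{7} = 2·v_{4}  ⟹  sig = [2:2]

Signatures (|P|; sorted positive RHS coefficients), sorted:
{ [2:] ×3,  [2:1] ×9,  [2:2] ×2 }


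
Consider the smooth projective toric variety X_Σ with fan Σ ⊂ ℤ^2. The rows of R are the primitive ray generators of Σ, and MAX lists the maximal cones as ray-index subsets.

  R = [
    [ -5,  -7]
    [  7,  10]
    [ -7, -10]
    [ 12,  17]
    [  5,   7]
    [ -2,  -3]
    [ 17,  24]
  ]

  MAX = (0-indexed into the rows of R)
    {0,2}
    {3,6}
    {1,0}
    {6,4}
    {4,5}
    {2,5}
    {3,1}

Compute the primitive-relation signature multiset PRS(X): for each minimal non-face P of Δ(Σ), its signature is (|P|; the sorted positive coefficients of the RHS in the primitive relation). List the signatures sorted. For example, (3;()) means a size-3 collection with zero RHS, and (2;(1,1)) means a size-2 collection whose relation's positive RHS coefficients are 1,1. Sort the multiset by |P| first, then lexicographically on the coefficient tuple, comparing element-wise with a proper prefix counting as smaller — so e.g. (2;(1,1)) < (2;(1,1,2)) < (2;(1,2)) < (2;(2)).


Primitive collections (14):

  {0,4}:  v_{0} + v_{4} = 0 ; sig = (2;())
  {1,2}:  v_{1} + v_{2} = 0 ; sig = (2;())
  {0,3}:  v_{0} + v_{3} = v_{1} ; sig = (2;(1))
  {0,5}:  v_{0} + v_{5} = v_{2} ; sig = (2;(1))
  {0,6}:  v_{0} + v_{6} = v_{3} ; sig = (2;(1))
  {1,4}:  v_{1} + v_{4} = v_{3} ; sig = (2;(1))
  {1,5}:  v_{1} + v_{5} = v_{4} ; sig = (2;(1))
  {2,3}:  v_{2} + v_{3} = v_{4} ; sig = (2;(1))
  {2,4}:  v_{2} + v_{4} = v_{5} ; sig = (2;(1))
  {3,4}:  v_{3} + v_{4} = v_{6} ; sig = (2;(1))
  {1,6}:  v_{1} + v_{6} = 2·v_{3} ; sig = (2;(2))
  {2,6}:  v_{2} + v_{6} = 2·v_{4} ; sig = (2;(2))
  {3,5}:  v_{3} + v_{5} = 2·v_{4} ; sig = (2;(2))
  {5,6}:  v_{5} + v_{6} = 3·v_{4} ; sig = (2;(3))

Hence PRS(X_Σ) =
{ (2;()) ×2,  (2;(1)) ×8,  (2;(2)) ×3,  (2;(3)) }


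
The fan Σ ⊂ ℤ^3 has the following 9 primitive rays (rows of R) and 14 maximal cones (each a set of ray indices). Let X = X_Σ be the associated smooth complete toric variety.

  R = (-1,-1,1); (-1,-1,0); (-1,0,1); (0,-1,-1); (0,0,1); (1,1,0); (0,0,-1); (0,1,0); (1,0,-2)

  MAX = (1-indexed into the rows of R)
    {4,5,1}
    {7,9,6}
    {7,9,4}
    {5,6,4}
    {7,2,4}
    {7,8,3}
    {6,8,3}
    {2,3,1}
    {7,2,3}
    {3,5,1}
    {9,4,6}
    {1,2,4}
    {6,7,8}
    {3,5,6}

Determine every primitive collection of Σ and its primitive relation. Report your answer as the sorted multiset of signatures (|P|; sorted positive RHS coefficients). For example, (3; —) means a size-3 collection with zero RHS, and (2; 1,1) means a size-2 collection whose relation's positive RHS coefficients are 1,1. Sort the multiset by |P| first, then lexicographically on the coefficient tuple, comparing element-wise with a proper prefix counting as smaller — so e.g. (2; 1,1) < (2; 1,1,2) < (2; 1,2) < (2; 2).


Σ has 17 primitive collections:

  P = {2,6}:  v_{2} + v_{6} = 0  so sig = (2; —)
  P = {5,7}:  v_{5} + v_{7} = 0  so sig = (2; —)
  P = {1,6}:  v_{1} + v_{6} = v_{5}  so sig = (2; 1)
  P = {1,7}:  v_{1} + v_{7} = v_{2}  so sig = (2; 1)
  P = {1,8}:  v_{1} + v_{8} = v_{3}  so sig = (2; 1)
  P = {1,9}:  v_{1} + v_{9} = v_{4}  so sig = (2; 1)
  P = {2,5}:  v_{2} + v_{5} = v_{1}  so sig = (2; 1)
  P = {3,4}:  v_{3} + v_{4} = v_{2}  so sig = (2; 1)
  P = {3,9}:  v_{3} + v_{9} = v_{7}  so sig = (2; 1)
  P = {4,8}:  v_{4} + v_{8} = v_{7}  so sig = (2; 1)
  P = {2,8}:  v_{2} + v_{8} = v_{3} + v_{7}  so sig = (2; 1,1)
  P = {2,9}:  v_{2} + v_{9} = v_{4} + v_{7}  so sig = (2; 1,1)
  P = {5,8}:  v_{5} + v_{8} = v_{3} + v_{6}  so sig = (2; 1,1)
  P = {5,9}:  v_{5} + v_{9} = v_{4} + v_{6}  so sig = (2; 1,1)
  P = {8,9}:  v_{8} + v_{9} = v_{6} + 2·v_{7}  so sig = (2; 1,2)
  P = {3,6,7}:  v_{3} + v_{6} + v_{7} = v_{8}  so sig = (3; 1)
  P = {4,6,7}:  v_{4} + v_{6} + v_{7} = v_{9}  so sig = (3; 1)

Signatures (|P|; sorted positive RHS coefficients), sorted:
{ (2; —) ×2,  (2; 1) ×8,  (2; 1,1) ×4,  (2; 1,2),  (3; 1) ×2 }


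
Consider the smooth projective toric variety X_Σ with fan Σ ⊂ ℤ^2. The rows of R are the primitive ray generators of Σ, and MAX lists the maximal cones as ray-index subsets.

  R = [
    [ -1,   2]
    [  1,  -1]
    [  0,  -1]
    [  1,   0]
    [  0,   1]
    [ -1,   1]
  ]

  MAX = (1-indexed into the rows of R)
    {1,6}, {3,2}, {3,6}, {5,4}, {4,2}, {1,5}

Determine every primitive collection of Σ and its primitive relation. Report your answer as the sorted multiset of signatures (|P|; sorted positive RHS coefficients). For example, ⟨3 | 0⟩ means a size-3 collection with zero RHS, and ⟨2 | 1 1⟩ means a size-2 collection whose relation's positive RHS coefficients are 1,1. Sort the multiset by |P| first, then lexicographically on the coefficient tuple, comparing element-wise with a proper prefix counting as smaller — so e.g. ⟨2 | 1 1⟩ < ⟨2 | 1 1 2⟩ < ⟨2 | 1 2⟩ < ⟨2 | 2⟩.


The 9 primitive collections of Σ (r=6, n=2):

  {2,6}:  v_{2} + v_{6} = 0  so sig = ⟨2 | 0⟩
  {3,5}:  v_{3} + v_{5} = 0  so sig = ⟨2 | 0⟩
  {1,2}:  v_{1} + v_{2} = v_{5}  so sig = ⟨2 | 1⟩
  {1,3}:  v_{1} + v_{3} = v_{6}  so sig = ⟨2 | 1⟩
  {2,5}:  v_{2} + v_{5} = v_{4}  so sig = ⟨2 | 1⟩
  {3,4}:  v_{3} + v_{4} = v_{2}  so sig = ⟨2 | 1⟩
  {4,6}:  v_{4} + v_{6} = v_{5}  so sig = ⟨2 | 1⟩
  {5,6}:  v_{5} + v_{6} = v_{1}  so sig = ⟨2 | 1⟩
  {1,4}:  v_{1} + v_{4} = 2·v_{5}  so sig = ⟨2 | 2⟩

so the primitive-relation signature multiset is
{ ⟨2 | 0⟩ ×2,  ⟨2 | 1⟩ ×6,  ⟨2 | 2⟩ }


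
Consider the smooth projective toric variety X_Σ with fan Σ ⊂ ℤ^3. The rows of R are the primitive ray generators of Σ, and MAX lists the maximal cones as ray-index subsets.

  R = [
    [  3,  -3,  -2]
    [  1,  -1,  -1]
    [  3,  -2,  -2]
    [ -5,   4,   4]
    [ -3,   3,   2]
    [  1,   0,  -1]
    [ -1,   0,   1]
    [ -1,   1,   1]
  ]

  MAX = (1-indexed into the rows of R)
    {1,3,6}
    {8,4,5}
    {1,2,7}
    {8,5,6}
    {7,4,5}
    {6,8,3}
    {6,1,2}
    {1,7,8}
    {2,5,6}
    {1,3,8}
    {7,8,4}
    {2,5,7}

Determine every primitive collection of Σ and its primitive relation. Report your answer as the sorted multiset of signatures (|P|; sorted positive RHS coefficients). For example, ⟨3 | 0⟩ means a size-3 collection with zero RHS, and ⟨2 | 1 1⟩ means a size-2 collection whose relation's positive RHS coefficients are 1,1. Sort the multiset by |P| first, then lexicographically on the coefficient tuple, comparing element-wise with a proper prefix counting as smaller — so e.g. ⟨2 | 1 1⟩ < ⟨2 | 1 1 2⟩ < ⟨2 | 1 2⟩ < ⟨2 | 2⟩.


12 minimal non-faces of Δ(Σ) (on 8 rays):

  • {1,5}:  v_{1} + v_{5} = 0  so sig = ⟨2 | 0⟩
  • {2,8}:  v_{2} + v_{8} = 0  so sig = ⟨2 | 0⟩
  • {6,7}:  v_{6} + v_{7} = 0  so sig = ⟨2 | 0⟩
  • {1,4}:  v_{1} + v_{4} = v_{7} + v_{8}  so sig = ⟨2 | 1 1⟩
  • {2,3}:  v_{2} + v_{3} = v_{1} + v_{6}  so sig = ⟨2 | 1 1⟩
  • {2,4}:  v_{2} + v_{4} = v_{5} + v_{7}  so sig = ⟨2 | 1 1⟩
  • {3,5}:  v_{3} + v_{5} = v_{6} + v_{8}  so sig = ⟨2 | 1 1⟩
  • {3,7}:  v_{3} + v_{7} = v_{1} + v_{8}  so sig = ⟨2 | 1 1⟩
  • {4,6}:  v_{4} + v_{6} = v_{5} + v_{8}  so sig = ⟨2 | 1 1⟩
  • {3,4}:  v_{3} + v_{4} = 2·v_{8}  so sig = ⟨2 | 2⟩
  • {1,6,8}:  v_{1} + v_{6} + v_{8} = v_{3}  so sig = ⟨3 | 1⟩
  • {5,7,8}:  v_{5} + v_{7} + v_{8} = v_{4}  so sig = ⟨3 | 1⟩

Sorted signature multiset PRS(X):
    ⟨2 | 0⟩
    ⟨2 | 0⟩
    ⟨2 | 0⟩
    ⟨2 | 1 1⟩
    ⟨2 | 1 1⟩
    ⟨2 | 1 1⟩
    ⟨2 | 1 1⟩
    ⟨2 | 1 1⟩
    ⟨2 | 1 1⟩
    ⟨2 | 2⟩
    ⟨3 | 1⟩
    ⟨3 | 1⟩


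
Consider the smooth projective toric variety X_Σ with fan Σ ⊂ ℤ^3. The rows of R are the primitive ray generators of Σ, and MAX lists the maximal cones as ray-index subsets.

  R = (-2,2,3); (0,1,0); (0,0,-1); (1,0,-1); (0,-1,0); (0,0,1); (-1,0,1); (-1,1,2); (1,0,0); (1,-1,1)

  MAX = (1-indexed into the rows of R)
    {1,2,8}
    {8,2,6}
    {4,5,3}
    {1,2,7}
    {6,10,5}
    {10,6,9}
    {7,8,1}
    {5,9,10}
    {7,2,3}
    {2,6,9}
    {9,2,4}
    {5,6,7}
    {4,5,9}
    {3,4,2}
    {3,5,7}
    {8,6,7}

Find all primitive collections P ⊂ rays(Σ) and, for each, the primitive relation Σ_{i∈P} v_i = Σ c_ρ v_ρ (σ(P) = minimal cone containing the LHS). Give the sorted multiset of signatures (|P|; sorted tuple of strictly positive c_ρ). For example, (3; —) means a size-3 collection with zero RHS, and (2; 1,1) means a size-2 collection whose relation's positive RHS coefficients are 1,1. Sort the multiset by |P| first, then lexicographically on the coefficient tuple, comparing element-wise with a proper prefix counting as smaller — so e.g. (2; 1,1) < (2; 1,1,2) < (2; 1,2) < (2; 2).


Minimal non-faces — 24 found among 10 rays, 16 max cones:

  P={2,5}:  v_{2} + v_{5} = 0 — sig = (2; —)
  P={3,6}:  v_{3} + v_{6} = 0 — sig = (2; —)
  P={4,7}:  v_{4} + v_{7} = 0 — sig = (2; —)
  P={3,9}:  v_{3} + v_{9} = v_{4} — sig = (2; 1)
  P={4,6}:  v_{4} + v_{6} = v_{9} — sig = (2; 1)
  P={7,9}:  v_{7} + v_{9} = v_{6} — sig = (2; 1)
  P={1,4}:  v_{1} + v_{4} = v_{2} + v_{8} — sig = (2; 1,1)
  P={1,5}:  v_{1} + v_{5} = v_{7} + v_{8} — sig = (2; 1,1)
  P={2,10}:  v_{2} + v_{10} = v_{6} + v_{9} — sig = (2; 1,1)
  P={3,8}:  v_{3} + v_{8} = v_{2} + v_{7} — sig = (2; 1,1)
  P={3,10}:  v_{3} + v_{10} = v_{5} + v_{9} — sig = (2; 1,1)
  P={4,8}:  v_{4} + v_{8} = v_{2} + v_{6} — sig = (2; 1,1)
  P={5,8}:  v_{5} + v_{8} = v_{6} + v_{7} — sig = (2; 1,1)
  P={1,9}:  v_{1} + v_{9} = v_{2} + v_{6} + v_{8} — sig = (2; 1,1,1)
  P={1,10}:  v_{1} + v_{10} = 2·v_{6} + v_{8} — sig = (2; 1,2)
  P={4,10}:  v_{4} + v_{10} = v_{5} + 2·v_{9} — sig = (2; 1,2)
  P={7,10}:  v_{7} + v_{10} = v_{5} + 2·v_{6} — sig = (2; 1,2)
  P={8,9}:  v_{8} + v_{9} = v_{2} + 2·v_{6} — sig = (2; 1,2)
  P={1,6}:  v_{1} + v_{6} = 2·v_{8} — sig = (2; 2)
  P={1,3}:  v_{1} + v_{3} = 2·v_{2} + 2·v_{7} — sig = (2; 2,2)
  P={8,10}:  v_{8} + v_{10} = 3·v_{6} — sig = (2; 3)
  P={2,6,7}:  v_{2} + v_{6} + v_{7} = v_{8} — sig = (3; 1)
  P={2,7,8}:  v_{2} + v_{7} + v_{8} = v_{1} — sig = (3; 1)
  P={5,6,9}:  v_{5} + v_{6} + v_{9} = v_{10} — sig = (3; 1)

so the primitive-relation signature multiset is
    |P|=2: 21 collections, coeffs (), (), (), (1), (1), (1), (1,1), (1,1), (1,1), (1,1), (1,1), (1,1), (1,1), (1,1,1), (1,2), (1,2), (1,2), (1,2), (2), (2,2), (3)
    |P|=3: 3 collections, coeffs (1), (1), (1)


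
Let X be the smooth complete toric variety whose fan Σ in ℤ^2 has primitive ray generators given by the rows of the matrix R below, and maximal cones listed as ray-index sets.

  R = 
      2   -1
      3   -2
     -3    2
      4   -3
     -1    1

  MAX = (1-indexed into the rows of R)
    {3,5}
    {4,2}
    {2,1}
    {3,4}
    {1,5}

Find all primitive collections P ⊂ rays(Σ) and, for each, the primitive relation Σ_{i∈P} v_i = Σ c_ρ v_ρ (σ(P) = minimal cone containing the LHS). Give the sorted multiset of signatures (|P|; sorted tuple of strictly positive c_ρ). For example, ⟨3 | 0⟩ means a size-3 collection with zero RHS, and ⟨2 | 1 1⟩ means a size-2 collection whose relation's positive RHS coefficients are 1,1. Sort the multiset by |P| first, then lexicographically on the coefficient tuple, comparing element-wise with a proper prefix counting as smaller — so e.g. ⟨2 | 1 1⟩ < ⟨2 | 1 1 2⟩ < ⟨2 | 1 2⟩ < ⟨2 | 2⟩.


Σ has 5 primitive collections:

  • {2,3}:  v_{2} + v_{3} = 0 ; sig = ⟨2 | 0⟩
  • {1,3}:  v_{1} + v_{3} = v_{5} ; sig = ⟨2 | 1⟩
  • {2,5}:  v_{2} + v_{5} = v_{1} ; sig = ⟨2 | 1⟩
  • {4,5}:  v_{4} + v_{5} = v_{2} ; sig = ⟨2 | 1⟩
  • {1,4}:  v_{1} + v_{4} = 2·v_{2} ; sig = ⟨2 | 2⟩

Signatures (|P|; sorted positive RHS coefficients), sorted:
[⟨2 | 0⟩, ⟨2 | 1⟩, ⟨2 | 1⟩, ⟨2 | 1⟩, ⟨2 | 2⟩]


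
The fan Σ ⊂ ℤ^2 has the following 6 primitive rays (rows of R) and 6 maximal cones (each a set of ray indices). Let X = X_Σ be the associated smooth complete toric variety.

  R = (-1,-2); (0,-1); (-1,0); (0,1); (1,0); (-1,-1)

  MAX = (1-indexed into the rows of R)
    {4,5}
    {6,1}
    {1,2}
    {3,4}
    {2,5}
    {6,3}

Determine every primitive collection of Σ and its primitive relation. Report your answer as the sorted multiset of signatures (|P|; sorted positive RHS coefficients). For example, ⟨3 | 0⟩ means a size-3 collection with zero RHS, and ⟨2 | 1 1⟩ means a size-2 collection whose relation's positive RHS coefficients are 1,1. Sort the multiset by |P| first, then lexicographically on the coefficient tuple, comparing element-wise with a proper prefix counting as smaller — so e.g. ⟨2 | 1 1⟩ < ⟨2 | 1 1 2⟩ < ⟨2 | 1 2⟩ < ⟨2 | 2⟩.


Δ(Σ) — 6 vertices, 9 min non-faces:

  P={2,4}:  v_{2} + v_{4} = 0 — sig = ⟨2 | 0⟩
  P={3,5}:  v_{3} + v_{5} = 0 — sig = ⟨2 | 0⟩
  P={1,4}:  v_{1} + v_{4} = v_{6} — sig = ⟨2 | 1⟩
  P={2,3}:  v_{2} + v_{3} = v_{6} — sig = ⟨2 | 1⟩
  P={2,6}:  v_{2} + v_{6} = v_{1} — sig = ⟨2 | 1⟩
  P={4,6}:  v_{4} + v_{6} = v_{3} — sig = ⟨2 | 1⟩
  P={5,6}:  v_{5} + v_{6} = v_{2} — sig = ⟨2 | 1⟩
  P={1,3}:  v_{1} + v_{3} = 2·v_{6} — sig = ⟨2 | 2⟩
  P={1,5}:  v_{1} + v_{5} = 2·v_{2} — sig = ⟨2 | 2⟩

so the primitive-relation signature multiset is
[⟨2 | 0⟩, ⟨2 | 0⟩, ⟨2 | 1⟩, ⟨2 | 1⟩, ⟨2 | 1⟩, ⟨2 | 1⟩, ⟨2 | 1⟩, ⟨2 | 2⟩, ⟨2 | 2⟩]


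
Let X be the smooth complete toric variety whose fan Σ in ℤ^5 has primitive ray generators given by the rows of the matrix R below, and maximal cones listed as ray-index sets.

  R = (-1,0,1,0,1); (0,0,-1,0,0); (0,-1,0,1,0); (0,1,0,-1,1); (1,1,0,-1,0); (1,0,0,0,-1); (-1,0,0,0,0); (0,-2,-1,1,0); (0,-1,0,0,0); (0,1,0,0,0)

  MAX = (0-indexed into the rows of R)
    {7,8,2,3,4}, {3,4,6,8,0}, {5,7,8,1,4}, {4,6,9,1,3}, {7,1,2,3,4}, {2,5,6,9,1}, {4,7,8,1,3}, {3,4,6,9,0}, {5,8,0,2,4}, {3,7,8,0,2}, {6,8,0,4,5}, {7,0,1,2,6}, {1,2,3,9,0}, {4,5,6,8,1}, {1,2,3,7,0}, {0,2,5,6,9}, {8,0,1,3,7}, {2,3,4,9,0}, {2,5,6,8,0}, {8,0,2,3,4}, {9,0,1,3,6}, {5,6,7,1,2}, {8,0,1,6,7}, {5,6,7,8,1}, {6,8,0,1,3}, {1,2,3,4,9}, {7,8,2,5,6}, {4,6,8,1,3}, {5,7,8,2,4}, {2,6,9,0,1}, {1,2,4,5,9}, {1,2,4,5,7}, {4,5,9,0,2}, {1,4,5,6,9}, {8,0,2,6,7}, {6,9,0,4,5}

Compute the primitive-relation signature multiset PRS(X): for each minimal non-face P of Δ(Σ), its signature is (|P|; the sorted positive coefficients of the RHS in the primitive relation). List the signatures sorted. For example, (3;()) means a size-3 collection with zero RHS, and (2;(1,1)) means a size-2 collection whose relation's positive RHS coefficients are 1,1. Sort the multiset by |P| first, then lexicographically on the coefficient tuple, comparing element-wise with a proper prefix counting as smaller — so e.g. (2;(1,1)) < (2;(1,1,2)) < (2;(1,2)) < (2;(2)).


Σ has 12 primitive collections:

  P = {8,9}:  v_{8} + v_{9} = 0  ⟹  sig = (2;())
  P = {3,5}:  v_{3} + v_{5} = v_{4}  ⟹  sig = (2;(1))
  P = {7,9}:  v_{7} + v_{9} = v_{1} + v_{2}  ⟹  sig = (2;(1,1))
  P = {0,1,5}:  v_{0} + v_{1} + v_{5} = 0  ⟹  sig = (3;())
  P = {2,4,6}:  v_{2} + v_{4} + v_{6} = 0  ⟹  sig = (3;())
  P = {0,1,4}:  v_{0} + v_{1} + v_{4} = v_{3}  ⟹  sig = (3;(1))
  P = {1,2,8}:  v_{1} + v_{2} + v_{8} = v_{7}  ⟹  sig = (3;(1))
  P = {0,5,7}:  v_{0} + v_{5} + v_{7} = v_{2} + v_{8}  ⟹  sig = (3;(1,1))
  P = {2,3,6}:  v_{2} + v_{3} + v_{6} = v_{0} + v_{1}  ⟹  sig = (3;(1,1))
  P = {4,6,7}:  v_{4} + v_{6} + v_{7} = v_{1} + v_{8}  ⟹  sig = (3;(1,1))
  P = {0,4,7}:  v_{0} + v_{4} + v_{7} = v_{2} + v_{3} + v_{8}  ⟹  sig = (3;(1,1,1))
  P = {3,6,7}:  v_{3} + v_{6} + v_{7} = v_{0} + 2·v_{1} + v_{8}  ⟹  sig = (3;(1,1,2))

so the primitive-relation signature multiset is
    |P|=2: 3 collections, coeffs (), (1), (1,1)
    |P|=3: 9 collections, coeffs (), (), (1), (1), (1,1), (1,1), (1,1), (1,1,1), (1,1,2)


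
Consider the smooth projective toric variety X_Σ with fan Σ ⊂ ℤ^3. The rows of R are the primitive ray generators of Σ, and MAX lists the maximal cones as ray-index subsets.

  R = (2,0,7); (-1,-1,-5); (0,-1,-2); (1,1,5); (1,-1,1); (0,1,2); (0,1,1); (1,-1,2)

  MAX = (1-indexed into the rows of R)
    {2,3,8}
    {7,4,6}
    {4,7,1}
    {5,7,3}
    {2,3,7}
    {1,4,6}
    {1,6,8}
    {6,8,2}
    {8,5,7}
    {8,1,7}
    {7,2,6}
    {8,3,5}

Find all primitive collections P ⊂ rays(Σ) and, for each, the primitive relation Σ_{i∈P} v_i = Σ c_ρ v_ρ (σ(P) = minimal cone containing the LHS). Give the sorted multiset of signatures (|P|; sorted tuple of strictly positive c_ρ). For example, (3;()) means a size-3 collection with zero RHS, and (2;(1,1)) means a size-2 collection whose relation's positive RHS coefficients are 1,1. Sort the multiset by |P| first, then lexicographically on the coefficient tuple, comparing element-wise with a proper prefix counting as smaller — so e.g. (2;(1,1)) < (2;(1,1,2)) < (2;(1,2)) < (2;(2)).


The 14 primitive collections of Σ (r=8, n=3):

  P = {2,4}:  v_{2} + v_{4} = 0  ⇒ sig = (2;())
  P = {3,6}:  v_{3} + v_{6} = 0  ⇒ sig = (2;())
  P = {1,2}:  v_{1} + v_{2} = v_{8}  ⇒ sig = (2;(1))
  P = {4,8}:  v_{4} + v_{8} = v_{1}  ⇒ sig = (2;(1))
  P = {3,4}:  v_{3} + v_{4} = v_{7} + v_{8}  ⇒ sig = (2;(1,1))
  P = {5,6}:  v_{5} + v_{6} = v_{7} + v_{8}  ⇒ sig = (2;(1,1))
  P = {1,3}:  v_{1} + v_{3} = v_{7} + 2·v_{8}  ⇒ sig = (2;(1,2))
  P = {2,5}:  v_{2} + v_{5} = 2·v_{3}  ⇒ sig = (2;(2))
  P = {4,5}:  v_{4} + v_{5} = 2·v_{7} + 2·v_{8}  ⇒ sig = (2;(2,2))
  P = {1,5}:  v_{1} + v_{5} = 2·v_{7} + 3·v_{8}  ⇒ sig = (2;(2,3))
  P = {2,7,8}:  v_{2} + v_{7} + v_{8} = v_{3}  ⇒ sig = (3;(1))
  P = {3,7,8}:  v_{3} + v_{7} + v_{8} = v_{5}  ⇒ sig = (3;(1))
  P = {6,7,8}:  v_{6} + v_{7} + v_{8} = v_{4}  ⇒ sig = (3;(1))
  P = {1,6,7}:  v_{1} + v_{6} + v_{7} = 2·v_{4}  ⇒ sig = (3;(2))

so the primitive-relation signature multiset is
    (2;())
    (2;())
    (2;(1))
    (2;(1))
    (2;(1,1))
    (2;(1,1))
    (2;(1,2))
    (2;(2))
    (2;(2,2))
    (2;(2,3))
    (3;(1))
    (3;(1))
    (3;(1))
    (3;(2))


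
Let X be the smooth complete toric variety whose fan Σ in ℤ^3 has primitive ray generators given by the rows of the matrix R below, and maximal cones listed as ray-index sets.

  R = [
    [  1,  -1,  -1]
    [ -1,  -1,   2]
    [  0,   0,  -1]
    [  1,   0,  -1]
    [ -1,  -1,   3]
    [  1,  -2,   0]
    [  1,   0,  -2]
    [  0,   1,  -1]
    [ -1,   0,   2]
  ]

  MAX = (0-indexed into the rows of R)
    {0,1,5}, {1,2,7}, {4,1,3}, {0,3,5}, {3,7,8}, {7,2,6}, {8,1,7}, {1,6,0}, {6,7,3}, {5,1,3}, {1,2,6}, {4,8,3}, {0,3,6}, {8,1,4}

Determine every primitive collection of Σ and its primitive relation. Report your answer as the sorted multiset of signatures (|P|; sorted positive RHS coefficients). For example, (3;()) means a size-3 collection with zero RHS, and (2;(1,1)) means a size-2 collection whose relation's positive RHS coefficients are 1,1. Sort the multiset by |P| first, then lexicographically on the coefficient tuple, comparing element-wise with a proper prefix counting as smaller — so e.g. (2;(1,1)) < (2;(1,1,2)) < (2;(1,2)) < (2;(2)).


Primitive collections (20):

  • {6,8}:  v_{6} + v_{8} = 0 — sig = (2;())
  • {0,7}:  v_{0} + v_{7} = v_{6} — sig = (2;(1))
  • {2,3}:  v_{2} + v_{3} = v_{6} — sig = (2;(1))
  • {2,4}:  v_{2} + v_{4} = v_{1} — sig = (2;(1))
  • {4,7}:  v_{4} + v_{7} = v_{8} — sig = (2;(1))
  • {5,7}:  v_{5} + v_{7} = v_{0} — sig = (2;(1))
  • {0,8}:  v_{0} + v_{8} = v_{1} + v_{3} — sig = (2;(1,1))
  • {2,8}:  v_{2} + v_{8} = v_{1} + v_{7} — sig = (2;(1,1))
  • {4,6}:  v_{4} + v_{6} = v_{1} + v_{3} — sig = (2;(1,1))
  • {2,5}:  v_{2} + v_{5} = v_{0} + v_{1} + v_{6} — sig = (2;(1,1,1))
  • {0,2}:  v_{0} + v_{2} = v_{1} + 2·v_{6} — sig = (2;(1,2))
  • {5,6}:  v_{5} + v_{6} = 2·v_{0} — sig = (2;(2))
  • {0,4}:  v_{0} + v_{4} = 2·v_{1} + 2·v_{3} — sig = (2;(2,2))
  • {5,8}:  v_{5} + v_{8} = 2·v_{1} + 2·v_{3} — sig = (2;(2,2))
  • {4,5}:  v_{4} + v_{5} = 3·v_{1} + 3·v_{3} — sig = (2;(3,3))
  • {1,3,7}:  v_{1} + v_{3} + v_{7} = 0 — sig = (3;())
  • {0,1,3}:  v_{0} + v_{1} + v_{3} = v_{5} — sig = (3;(1))
  • {1,3,6}:  v_{1} + v_{3} + v_{6} = v_{0} — sig = (3;(1))
  • {1,3,8}:  v_{1} + v_{3} + v_{8} = v_{4} — sig = (3;(1))
  • {1,6,7}:  v_{1} + v_{6} + v_{7} = v_{2} — sig = (3;(1))

Hence PRS(X_Σ) =
{ (2;()),  (2;(1)) ×5,  (2;(1,1)) ×3,  (2;(1,1,1)),  (2;(1,2)),  (2;(2)),  (2;(2,2)) ×2,  (2;(3,3)),  (3;()),  (3;(1)) ×4 }


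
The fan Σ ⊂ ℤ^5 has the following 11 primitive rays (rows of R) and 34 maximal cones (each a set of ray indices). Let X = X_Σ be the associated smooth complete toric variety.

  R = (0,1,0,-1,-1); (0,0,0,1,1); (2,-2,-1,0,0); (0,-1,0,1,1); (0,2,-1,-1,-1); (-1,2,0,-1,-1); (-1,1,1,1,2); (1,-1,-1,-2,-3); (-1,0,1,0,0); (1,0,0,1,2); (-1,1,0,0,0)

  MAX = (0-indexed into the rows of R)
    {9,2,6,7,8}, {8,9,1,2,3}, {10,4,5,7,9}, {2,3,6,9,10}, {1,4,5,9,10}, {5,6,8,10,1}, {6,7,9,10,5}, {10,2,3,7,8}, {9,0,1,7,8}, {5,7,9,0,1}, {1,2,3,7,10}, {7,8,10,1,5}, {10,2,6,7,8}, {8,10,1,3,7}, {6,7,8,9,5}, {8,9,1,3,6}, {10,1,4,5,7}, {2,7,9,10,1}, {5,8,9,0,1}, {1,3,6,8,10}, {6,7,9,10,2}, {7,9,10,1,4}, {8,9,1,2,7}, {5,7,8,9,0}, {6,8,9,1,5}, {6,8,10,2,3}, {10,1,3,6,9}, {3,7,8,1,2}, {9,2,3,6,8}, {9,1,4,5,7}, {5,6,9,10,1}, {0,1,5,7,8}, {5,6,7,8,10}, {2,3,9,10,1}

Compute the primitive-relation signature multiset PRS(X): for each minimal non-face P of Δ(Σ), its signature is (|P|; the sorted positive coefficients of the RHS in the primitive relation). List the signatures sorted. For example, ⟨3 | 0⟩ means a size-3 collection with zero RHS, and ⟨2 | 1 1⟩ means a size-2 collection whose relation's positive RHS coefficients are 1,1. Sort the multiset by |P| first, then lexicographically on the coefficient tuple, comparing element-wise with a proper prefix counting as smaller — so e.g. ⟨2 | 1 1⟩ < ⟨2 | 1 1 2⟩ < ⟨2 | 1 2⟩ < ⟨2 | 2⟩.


Primitive collections (19):

  P={0,3}:  v_{0} + v_{3} = 0  ⟹  sig = ⟨2 | 0⟩
  P={0,10}:  v_{0} + v_{10} = v_{5}  ⟹  sig = ⟨2 | 1⟩
  P={3,5}:  v_{3} + v_{5} = v_{10}  ⟹  sig = ⟨2 | 1⟩
  P={4,8}:  v_{4} + v_{8} = v_{5}  ⟹  sig = ⟨2 | 1⟩
  P={0,2}:  v_{0} + v_{2} = v_{7} + v_{9}  ⟹  sig = ⟨2 | 1 1⟩
  P={0,6}:  v_{0} + v_{6} = v_{5} + v_{8} + v_{9}  ⟹  sig = ⟨2 | 1 1 1⟩
  P={2,5}:  v_{2} + v_{5} = v_{7} + v_{9} + v_{10}  ⟹  sig = ⟨2 | 1 1 1⟩
  P={4,6}:  v_{4} + v_{6} = v_{5} + v_{9} + v_{10}  ⟹  sig = ⟨2 | 1 1 1⟩
  P={0,4}:  v_{0} + v_{4} = v_{1} + 2·v_{5} + v_{7} + v_{9}  ⟹  sig = ⟨2 | 1 1 1 2⟩
  P={3,4}:  v_{3} + v_{4} = v_{1} + v_{7} + v_{9} + 2·v_{10}  ⟹  sig = ⟨2 | 1 1 1 2⟩
  P={2,4}:  v_{2} + v_{4} = v_{1} + 2·v_{7} + 2·v_{9} + 2·v_{10}  ⟹  sig = ⟨2 | 1 2 2 2⟩
  P={1,6,7}:  v_{1} + v_{6} + v_{7} = 0  ⟹  sig = ⟨3 | 0⟩
  P={3,7,9}:  v_{3} + v_{7} + v_{9} = v_{2}  ⟹  sig = ⟨3 | 1⟩
  P={8,9,10}:  v_{8} + v_{9} + v_{10} = v_{6}  ⟹  sig = ⟨3 | 1⟩
  P={1,2,6}:  v_{1} + v_{2} + v_{6} = v_{3} + v_{9}  ⟹  sig = ⟨3 | 1 1⟩
  P={3,6,7}:  v_{3} + v_{6} + v_{7} = v_{2} + v_{8} + v_{10}  ⟹  sig = ⟨3 | 1 1 1⟩
  P={1,2,8,10}:  v_{1} + v_{2} + v_{8} + v_{10} = v_{3}  ⟹  sig = ⟨4 | 1⟩
  P={1,5,7,8,9}:  v_{1} + v_{5} + v_{7} + v_{8} + v_{9} = v_{0}  ⟹  sig = ⟨5 | 1⟩
  P={1,5,7,9,10}:  v_{1} + v_{5} + v_{7} + v_{9} + v_{10} = v_{4}  ⟹  sig = ⟨5 | 1⟩

so the primitive-relation signature multiset is
    ⟨2 | 0⟩
    ⟨2 | 1⟩
    ⟨2 | 1⟩
    ⟨2 | 1⟩
    ⟨2 | 1 1⟩
    ⟨2 | 1 1 1⟩
    ⟨2 | 1 1 1⟩
    ⟨2 | 1 1 1⟩
    ⟨2 | 1 1 1 2⟩
    ⟨2 | 1 1 1 2⟩
    ⟨2 | 1 2 2 2⟩
    ⟨3 | 0⟩
    ⟨3 | 1⟩
    ⟨3 | 1⟩
    ⟨3 | 1 1⟩
    ⟨3 | 1 1 1⟩
    ⟨4 | 1⟩
    ⟨5 | 1⟩
    ⟨5 | 1⟩


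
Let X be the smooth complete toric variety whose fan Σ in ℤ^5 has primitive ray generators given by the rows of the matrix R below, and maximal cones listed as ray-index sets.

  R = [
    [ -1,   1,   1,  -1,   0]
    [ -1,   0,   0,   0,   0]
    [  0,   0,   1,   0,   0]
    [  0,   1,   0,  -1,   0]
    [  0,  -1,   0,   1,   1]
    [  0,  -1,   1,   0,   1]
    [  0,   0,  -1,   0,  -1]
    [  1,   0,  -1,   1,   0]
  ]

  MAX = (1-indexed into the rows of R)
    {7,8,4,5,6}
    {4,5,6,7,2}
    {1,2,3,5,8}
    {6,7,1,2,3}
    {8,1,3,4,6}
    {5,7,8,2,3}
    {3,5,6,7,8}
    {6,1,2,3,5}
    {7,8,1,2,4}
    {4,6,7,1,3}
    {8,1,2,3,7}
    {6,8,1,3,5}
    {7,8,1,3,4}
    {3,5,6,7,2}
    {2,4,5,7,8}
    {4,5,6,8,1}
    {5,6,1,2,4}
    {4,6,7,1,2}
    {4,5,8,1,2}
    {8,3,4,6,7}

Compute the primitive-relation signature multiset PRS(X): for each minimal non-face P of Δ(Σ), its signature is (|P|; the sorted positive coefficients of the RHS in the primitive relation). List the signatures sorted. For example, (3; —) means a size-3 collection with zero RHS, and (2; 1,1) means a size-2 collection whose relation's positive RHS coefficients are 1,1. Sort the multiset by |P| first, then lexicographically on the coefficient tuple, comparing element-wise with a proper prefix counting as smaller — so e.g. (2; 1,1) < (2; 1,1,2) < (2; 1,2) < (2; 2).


Σ has 5 primitive collections:

  {1,5,7}:  v_{1} + v_{5} + v_{7} = v_{2}  ⟹  sig = (3; 1)
  {2,3,4}:  v_{2} + v_{3} + v_{4} = v_{1}  ⟹  sig = (3; 1)
  {2,6,8}:  v_{2} + v_{6} + v_{8} = v_{5}  ⟹  sig = (3; 1)
  {3,4,5}:  v_{3} + v_{4} + v_{5} = v_{1} + v_{6} + v_{8}  ⟹  sig = (3; 1,1,1)
  {1,6,7,8}:  v_{1} + v_{6} + v_{7} + v_{8} = 0  ⟹  sig = (4; —)

Sorted signature multiset PRS(X):
    (3; 1)
    (3; 1)
    (3; 1)
    (3; 1,1,1)
    (4; —)
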